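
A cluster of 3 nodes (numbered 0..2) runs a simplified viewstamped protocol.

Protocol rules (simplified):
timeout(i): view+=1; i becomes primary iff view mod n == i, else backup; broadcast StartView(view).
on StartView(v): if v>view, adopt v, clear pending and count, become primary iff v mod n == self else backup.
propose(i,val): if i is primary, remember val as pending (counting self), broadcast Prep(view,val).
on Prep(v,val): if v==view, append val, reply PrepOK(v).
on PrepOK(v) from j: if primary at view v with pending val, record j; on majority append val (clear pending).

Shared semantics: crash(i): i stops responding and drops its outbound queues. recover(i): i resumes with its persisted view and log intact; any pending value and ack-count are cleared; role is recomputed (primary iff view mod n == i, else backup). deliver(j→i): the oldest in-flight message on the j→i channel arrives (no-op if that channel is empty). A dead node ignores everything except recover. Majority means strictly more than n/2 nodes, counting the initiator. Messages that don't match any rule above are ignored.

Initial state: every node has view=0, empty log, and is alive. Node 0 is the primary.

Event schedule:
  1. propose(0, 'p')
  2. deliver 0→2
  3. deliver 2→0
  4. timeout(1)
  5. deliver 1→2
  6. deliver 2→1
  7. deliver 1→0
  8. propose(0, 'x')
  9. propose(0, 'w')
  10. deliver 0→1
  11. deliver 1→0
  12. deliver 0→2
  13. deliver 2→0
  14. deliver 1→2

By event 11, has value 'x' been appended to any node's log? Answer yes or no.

no

step 1 propose(0,'p'): —
step 2 deliver 0→2: 2={back,v=0,log=p}
step 3 deliver 2→0: 0={prim,v=0,log=p}
step 4 timeout(1): 1={prim,v=1,log=-}
step 5 deliver 1→2: 2={back,v=1,log=p}
step 6 deliver 2→1: —
step 7 deliver 1→0: 0={back,v=1,log=p}
step 8 propose(0,'x'): —
step 9 propose(0,'w'): —
step 10 deliver 0→1: —
step 11 deliver 1→0: —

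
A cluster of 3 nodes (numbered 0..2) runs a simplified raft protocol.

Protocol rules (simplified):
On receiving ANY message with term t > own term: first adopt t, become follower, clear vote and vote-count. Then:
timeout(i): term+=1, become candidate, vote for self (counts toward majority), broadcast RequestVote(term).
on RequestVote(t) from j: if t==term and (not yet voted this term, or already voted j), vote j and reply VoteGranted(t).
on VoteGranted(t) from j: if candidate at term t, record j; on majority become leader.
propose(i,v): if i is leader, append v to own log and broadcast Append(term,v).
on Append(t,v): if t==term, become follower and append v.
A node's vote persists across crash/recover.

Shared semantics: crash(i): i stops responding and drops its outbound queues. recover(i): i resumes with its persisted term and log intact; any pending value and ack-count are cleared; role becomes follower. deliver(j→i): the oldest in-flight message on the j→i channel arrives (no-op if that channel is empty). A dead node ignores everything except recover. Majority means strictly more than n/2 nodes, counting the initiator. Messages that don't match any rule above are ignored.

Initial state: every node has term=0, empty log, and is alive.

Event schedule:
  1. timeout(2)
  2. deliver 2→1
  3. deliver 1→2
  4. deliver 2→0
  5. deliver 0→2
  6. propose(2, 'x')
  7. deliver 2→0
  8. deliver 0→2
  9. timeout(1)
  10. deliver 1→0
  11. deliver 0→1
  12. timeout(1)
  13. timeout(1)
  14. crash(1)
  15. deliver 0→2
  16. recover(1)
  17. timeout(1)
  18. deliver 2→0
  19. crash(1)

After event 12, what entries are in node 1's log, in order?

after 1 — timeout(2): n2:cand/t1/[-]
after 2 — deliver 2→1: n1:foll/t1/[-]
after 3 — deliver 1→2: n2:lead/t1/[-]
after 4 — deliver 2→0: n0:foll/t1/[-]
after 5 — deliver 0→2: ·
after 6 — propose(2,'x'): n2:lead/t1/[x]
after 7 — deliver 2→0: n0:foll/t1/[x]
after 8 — deliver 0→2: ·
after 9 — timeout(1): n1:cand/t2/[-]
after 10 — deliver 1→0: n0:foll/t2/[x]
after 11 — deliver 0→1: n1:lead/t2/[-]
after 12 — timeout(1): n1:cand/t3/[-]

empty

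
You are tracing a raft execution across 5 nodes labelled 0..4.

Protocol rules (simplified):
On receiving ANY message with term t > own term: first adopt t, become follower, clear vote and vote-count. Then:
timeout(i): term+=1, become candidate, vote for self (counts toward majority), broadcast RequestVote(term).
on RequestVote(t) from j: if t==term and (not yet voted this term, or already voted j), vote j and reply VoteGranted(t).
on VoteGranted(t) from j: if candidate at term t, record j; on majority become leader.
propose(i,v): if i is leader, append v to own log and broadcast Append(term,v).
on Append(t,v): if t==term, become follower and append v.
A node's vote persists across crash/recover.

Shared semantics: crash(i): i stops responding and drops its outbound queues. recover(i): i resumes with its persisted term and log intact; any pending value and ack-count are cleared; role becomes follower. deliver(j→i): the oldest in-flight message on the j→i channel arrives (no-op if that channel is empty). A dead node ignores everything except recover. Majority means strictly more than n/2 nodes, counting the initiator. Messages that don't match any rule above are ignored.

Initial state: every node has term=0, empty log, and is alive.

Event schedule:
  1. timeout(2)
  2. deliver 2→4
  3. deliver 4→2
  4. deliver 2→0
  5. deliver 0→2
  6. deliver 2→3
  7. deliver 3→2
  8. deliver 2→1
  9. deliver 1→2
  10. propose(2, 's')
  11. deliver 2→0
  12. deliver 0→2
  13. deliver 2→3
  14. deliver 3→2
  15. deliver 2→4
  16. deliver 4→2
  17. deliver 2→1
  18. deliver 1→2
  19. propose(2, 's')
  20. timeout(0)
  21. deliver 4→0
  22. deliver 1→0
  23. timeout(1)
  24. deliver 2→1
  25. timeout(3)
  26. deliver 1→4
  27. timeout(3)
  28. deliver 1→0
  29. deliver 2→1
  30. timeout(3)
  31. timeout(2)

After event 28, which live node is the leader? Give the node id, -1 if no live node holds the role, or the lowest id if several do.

2

[1] timeout(2) → N2(cand t1 [-])
[2] deliver 2→4 → N4(foll t1 [-])
[3] deliver 4→2 → ∅
[4] deliver 2→0 → N0(foll t1 [-])
[5] deliver 0→2 → N2(lead t1 [-])
[6] deliver 2→3 → N3(foll t1 [-])
[7] deliver 3→2 → ∅
[8] deliver 2→1 → N1(foll t1 [-])
[9] deliver 1→2 → ∅
[10] propose(2,'s') → N2(lead t1 [s])
[11] deliver 2→0 → N0(foll t1 [s])
[12] deliver 0→2 → ∅
[13] deliver 2→3 → N3(foll t1 [s])
[14] deliver 3→2 → ∅
[15] deliver 2→4 → N4(foll t1 [s])
[16] deliver 4→2 → ∅
[17] deliver 2→1 → N1(foll t1 [s])
[18] deliver 1→2 → ∅
[19] propose(2,'s') → N2(lead t1 [s,s])
[20] timeout(0) → N0(cand t2 [s])
[21] deliver 4→0 → ∅
[22] deliver 1→0 → ∅
[23] timeout(1) → N1(cand t2 [s])
[24] deliver 2→1 → ∅
[25] timeout(3) → N3(cand t2 [s])
[26] deliver 1→4 → N4(foll t2 [s])
[27] timeout(3) → N3(cand t3 [s])
[28] deliver 1→0 → ∅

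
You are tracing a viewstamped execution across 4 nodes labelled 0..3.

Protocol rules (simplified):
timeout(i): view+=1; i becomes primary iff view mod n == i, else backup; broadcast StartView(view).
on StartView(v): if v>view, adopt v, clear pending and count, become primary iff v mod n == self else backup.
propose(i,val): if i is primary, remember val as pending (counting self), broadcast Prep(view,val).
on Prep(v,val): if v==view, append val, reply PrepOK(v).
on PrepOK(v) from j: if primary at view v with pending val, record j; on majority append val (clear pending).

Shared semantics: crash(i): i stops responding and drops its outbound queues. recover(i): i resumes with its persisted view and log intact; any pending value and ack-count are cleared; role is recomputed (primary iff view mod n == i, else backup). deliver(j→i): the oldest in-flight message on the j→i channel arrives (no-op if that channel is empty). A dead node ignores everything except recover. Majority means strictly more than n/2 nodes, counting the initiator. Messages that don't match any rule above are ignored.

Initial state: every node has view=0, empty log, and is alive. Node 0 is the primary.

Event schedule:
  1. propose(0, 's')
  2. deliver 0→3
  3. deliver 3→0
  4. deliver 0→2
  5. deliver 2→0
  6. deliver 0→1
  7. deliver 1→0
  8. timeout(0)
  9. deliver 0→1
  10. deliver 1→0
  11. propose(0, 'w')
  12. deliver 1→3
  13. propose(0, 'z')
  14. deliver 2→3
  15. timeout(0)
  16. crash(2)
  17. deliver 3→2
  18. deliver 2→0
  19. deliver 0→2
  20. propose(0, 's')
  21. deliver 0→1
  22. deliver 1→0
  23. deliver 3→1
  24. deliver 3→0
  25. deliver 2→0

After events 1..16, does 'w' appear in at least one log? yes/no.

[1] propose(0,'s') → ∅
[2] deliver 0→3 → N3(back v0 [s])
[3] deliver 3→0 → ∅
[4] deliver 0→2 → N2(back v0 [s])
[5] deliver 2→0 → N0(prim v0 [s])
[6] deliver 0→1 → N1(back v0 [s])
[7] deliver 1→0 → ∅
[8] timeout(0) → N0(back v1 [s])
[9] deliver 0→1 → N1(prim v1 [s])
[10] deliver 1→0 → ∅
[11] propose(0,'w') → ∅
[12] deliver 1→3 → ∅
[13] propose(0,'z') → ∅
[14] deliver 2→3 → ∅
[15] timeout(0) → N0(back v2 [s])
[16] crash(2) → N2(✗back v0 [s])

no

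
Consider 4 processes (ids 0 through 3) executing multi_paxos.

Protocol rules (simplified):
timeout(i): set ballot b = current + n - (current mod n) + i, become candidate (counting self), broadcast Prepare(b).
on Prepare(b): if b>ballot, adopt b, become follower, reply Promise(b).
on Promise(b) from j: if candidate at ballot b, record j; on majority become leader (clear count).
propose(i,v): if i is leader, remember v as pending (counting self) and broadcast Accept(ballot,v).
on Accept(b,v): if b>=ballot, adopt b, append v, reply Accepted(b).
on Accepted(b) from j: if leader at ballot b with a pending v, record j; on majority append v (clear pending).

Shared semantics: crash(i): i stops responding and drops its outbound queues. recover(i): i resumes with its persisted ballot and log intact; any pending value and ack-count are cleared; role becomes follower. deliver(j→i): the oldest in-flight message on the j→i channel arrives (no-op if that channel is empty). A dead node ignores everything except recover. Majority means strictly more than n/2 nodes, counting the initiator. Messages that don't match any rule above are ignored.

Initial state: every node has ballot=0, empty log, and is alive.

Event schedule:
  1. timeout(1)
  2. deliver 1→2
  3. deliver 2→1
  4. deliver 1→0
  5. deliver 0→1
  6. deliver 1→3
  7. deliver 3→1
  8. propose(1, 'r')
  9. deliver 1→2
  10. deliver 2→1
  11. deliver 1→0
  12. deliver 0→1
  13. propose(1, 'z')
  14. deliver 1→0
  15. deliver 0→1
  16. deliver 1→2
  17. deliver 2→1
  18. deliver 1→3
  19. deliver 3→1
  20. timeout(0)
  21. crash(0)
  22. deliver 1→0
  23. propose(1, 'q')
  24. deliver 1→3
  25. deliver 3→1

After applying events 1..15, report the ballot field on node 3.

after 1 — timeout(1): n1:cand/b5/[-]
after 2 — deliver 1→2: n2:foll/b5/[-]
after 3 — deliver 2→1: ·
after 4 — deliver 1→0: n0:foll/b5/[-]
after 5 — deliver 0→1: n1:lead/b5/[-]
after 6 — deliver 1→3: n3:foll/b5/[-]
after 7 — deliver 3→1: ·
after 8 — propose(1,'r'): ·
after 9 — deliver 1→2: n2:foll/b5/[r]
after 10 — deliver 2→1: ·
after 11 — deliver 1→0: n0:foll/b5/[r]
after 12 — deliver 0→1: n1:lead/b5/[r]
after 13 — propose(1,'z'): ·
after 14 — deliver 1→0: n0:foll/b5/[r,z]
after 15 — deliver 0→1: ·

5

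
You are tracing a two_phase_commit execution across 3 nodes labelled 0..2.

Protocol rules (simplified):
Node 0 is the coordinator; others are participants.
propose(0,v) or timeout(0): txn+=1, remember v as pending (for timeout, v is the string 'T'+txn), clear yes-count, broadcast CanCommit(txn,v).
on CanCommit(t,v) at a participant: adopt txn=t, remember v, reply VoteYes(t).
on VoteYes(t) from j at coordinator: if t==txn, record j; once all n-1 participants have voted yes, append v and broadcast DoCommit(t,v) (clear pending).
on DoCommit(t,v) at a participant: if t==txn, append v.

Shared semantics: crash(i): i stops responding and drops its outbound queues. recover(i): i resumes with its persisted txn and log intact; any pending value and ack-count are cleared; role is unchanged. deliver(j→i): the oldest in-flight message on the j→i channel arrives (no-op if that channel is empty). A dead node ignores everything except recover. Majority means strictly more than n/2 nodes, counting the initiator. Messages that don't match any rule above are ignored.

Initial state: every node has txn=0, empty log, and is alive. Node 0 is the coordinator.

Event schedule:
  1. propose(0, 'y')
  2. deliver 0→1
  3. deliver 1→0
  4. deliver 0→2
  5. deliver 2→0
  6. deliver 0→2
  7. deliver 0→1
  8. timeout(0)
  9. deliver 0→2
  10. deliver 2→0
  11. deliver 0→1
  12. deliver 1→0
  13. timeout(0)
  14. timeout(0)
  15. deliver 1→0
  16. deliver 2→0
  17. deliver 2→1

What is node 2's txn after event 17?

2

e1 propose(0,'y'): 0[coor,t=1,-]
e2 deliver 0→1: 1[part,t=1,-]
e3 deliver 1→0: ·
e4 deliver 0→2: 2[part,t=1,-]
e5 deliver 2→0: 0[coor,t=1,y]
e6 deliver 0→2: 2[part,t=1,y]
e7 deliver 0→1: 1[part,t=1,y]
e8 timeout(0): 0[coor,t=2,y]
e9 deliver 0→2: 2[part,t=2,y]
e10 deliver 2→0: ·
e11 deliver 0→1: 1[part,t=2,y]
e12 deliver 1→0: 0[coor,t=2,y,T2]
e13 timeout(0): 0[coor,t=3,y,T2]
e14 timeout(0): 0[coor,t=4,y,T2]
e15 deliver 1→0: ·
e16 deliver 2→0: ·
e17 deliver 2→1: ·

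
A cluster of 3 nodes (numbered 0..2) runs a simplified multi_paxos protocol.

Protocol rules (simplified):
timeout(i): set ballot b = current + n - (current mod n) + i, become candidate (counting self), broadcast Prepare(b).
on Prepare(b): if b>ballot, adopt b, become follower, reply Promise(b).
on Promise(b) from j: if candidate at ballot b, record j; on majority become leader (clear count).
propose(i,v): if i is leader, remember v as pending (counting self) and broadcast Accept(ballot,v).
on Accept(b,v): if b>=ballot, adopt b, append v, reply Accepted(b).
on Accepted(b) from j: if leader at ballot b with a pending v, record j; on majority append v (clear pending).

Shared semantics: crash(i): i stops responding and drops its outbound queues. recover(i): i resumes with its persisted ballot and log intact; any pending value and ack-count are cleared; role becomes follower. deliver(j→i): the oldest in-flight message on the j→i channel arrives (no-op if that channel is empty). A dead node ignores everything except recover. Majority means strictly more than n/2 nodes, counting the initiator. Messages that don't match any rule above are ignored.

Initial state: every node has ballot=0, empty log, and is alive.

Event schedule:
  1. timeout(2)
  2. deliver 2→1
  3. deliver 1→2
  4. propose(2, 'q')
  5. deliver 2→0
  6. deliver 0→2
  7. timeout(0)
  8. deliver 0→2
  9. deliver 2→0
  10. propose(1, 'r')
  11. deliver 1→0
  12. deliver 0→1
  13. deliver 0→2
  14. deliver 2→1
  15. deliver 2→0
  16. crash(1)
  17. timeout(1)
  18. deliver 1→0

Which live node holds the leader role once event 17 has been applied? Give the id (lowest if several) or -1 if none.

1. timeout(2):  <2:cand b5 ->
2. deliver 2→1:  <1:foll b5 ->
3. deliver 1→2:  <2:lead b5 ->
4. propose(2,'q'):  nop
5. deliver 2→0:  <0:foll b5 ->
6. deliver 0→2:  nop
7. timeout(0):  <0:cand b6 ->
8. deliver 0→2:  <2:foll b6 ->
9. deliver 2→0:  nop
10. propose(1,'r'):  nop
11. deliver 1→0:  nop
12. deliver 0→1:  <1:foll b6 ->
13. deliver 0→2:  nop
14. deliver 2→1:  nop
15. deliver 2→0:  <0:lead b6 ->
16. crash(1):  <1:✗foll b6 ->
17. timeout(1):  nop

0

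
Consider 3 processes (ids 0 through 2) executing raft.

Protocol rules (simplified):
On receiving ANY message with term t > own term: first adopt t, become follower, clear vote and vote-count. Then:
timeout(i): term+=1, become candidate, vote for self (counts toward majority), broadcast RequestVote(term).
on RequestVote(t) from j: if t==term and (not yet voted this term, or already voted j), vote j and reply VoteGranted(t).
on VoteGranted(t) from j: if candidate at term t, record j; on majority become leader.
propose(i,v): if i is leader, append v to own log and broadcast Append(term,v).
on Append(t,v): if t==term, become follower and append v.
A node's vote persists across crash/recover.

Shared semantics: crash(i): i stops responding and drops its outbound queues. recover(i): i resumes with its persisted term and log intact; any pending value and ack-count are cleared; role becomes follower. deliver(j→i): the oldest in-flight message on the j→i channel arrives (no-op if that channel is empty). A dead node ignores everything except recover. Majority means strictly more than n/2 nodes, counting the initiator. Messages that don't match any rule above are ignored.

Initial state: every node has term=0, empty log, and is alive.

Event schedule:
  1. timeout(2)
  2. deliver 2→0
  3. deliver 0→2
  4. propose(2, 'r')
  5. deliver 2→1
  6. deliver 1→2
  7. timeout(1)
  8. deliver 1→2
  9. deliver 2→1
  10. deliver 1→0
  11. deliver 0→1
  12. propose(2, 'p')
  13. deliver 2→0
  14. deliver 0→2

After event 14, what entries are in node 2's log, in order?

1. timeout(2):  <2:cand t1 ->
2. deliver 2→0:  <0:foll t1 ->
3. deliver 0→2:  <2:lead t1 ->
4. propose(2,'r'):  <2:lead t1 r>
5. deliver 2→1:  <1:foll t1 ->
6. deliver 1→2:  nop
7. timeout(1):  <1:cand t2 ->
8. deliver 1→2:  <2:foll t2 r>
9. deliver 2→1:  nop
10. deliver 1→0:  <0:foll t2 ->
11. deliver 0→1:  <1:lead t2 ->
12. propose(2,'p'):  nop
13. deliver 2→0:  nop
14. deliver 0→2:  nop

r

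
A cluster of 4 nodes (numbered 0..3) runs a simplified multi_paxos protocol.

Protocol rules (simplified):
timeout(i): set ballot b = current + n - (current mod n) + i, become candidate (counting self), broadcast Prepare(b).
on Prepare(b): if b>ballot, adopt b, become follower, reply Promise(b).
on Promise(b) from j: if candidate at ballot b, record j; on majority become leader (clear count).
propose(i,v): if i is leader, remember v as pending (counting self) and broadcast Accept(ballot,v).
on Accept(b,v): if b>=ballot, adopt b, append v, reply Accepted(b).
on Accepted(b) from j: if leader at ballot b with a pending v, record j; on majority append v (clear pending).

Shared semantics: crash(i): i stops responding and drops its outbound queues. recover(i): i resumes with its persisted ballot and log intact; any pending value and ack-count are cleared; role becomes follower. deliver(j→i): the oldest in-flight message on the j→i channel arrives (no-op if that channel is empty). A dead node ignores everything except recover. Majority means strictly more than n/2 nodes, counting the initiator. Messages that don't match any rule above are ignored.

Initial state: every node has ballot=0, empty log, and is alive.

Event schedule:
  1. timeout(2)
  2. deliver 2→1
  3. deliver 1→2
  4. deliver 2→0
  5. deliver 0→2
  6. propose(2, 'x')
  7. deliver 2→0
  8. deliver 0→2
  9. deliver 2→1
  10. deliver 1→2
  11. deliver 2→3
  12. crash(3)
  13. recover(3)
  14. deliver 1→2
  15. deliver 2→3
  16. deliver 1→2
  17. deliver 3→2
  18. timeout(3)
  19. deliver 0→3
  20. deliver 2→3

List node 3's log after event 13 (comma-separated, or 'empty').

e1 timeout(2): 2[cand,b=6,-]
e2 deliver 2→1: 1[foll,b=6,-]
e3 deliver 1→2: ·
e4 deliver 2→0: 0[foll,b=6,-]
e5 deliver 0→2: 2[lead,b=6,-]
e6 propose(2,'x'): ·
e7 deliver 2→0: 0[foll,b=6,x]
e8 deliver 0→2: ·
e9 deliver 2→1: 1[foll,b=6,x]
e10 deliver 1→2: 2[lead,b=6,x]
e11 deliver 2→3: 3[foll,b=6,-]
e12 crash(3): 3[✗foll,b=6,-]
e13 recover(3): 3[foll,b=6,-]

empty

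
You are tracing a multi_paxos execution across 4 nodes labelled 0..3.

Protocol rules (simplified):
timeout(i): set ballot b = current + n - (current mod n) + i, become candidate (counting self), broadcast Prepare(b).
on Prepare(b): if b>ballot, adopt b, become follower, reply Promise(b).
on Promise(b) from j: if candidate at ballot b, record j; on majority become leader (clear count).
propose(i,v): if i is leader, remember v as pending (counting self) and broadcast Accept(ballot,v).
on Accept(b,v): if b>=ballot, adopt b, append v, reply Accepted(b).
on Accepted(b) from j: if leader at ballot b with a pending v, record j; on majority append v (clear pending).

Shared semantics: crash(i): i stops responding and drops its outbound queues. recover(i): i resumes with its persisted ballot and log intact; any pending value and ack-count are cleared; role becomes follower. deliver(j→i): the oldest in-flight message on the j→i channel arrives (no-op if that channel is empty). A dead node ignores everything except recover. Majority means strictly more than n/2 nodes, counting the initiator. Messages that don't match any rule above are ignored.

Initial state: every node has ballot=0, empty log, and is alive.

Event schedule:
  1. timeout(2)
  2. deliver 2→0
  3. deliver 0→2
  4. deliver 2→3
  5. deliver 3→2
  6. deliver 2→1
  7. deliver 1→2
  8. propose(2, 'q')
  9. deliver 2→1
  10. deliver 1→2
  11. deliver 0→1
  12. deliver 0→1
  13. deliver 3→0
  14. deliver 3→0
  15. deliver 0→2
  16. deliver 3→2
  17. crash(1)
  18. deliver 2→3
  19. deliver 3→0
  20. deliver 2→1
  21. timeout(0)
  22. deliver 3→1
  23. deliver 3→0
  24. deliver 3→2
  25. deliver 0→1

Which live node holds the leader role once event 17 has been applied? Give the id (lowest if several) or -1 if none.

2

[1] timeout(2) → N2(cand b6 [-])
[2] deliver 2→0 → N0(foll b6 [-])
[3] deliver 0→2 → ∅
[4] deliver 2→3 → N3(foll b6 [-])
[5] deliver 3→2 → N2(lead b6 [-])
[6] deliver 2→1 → N1(foll b6 [-])
[7] deliver 1→2 → ∅
[8] propose(2,'q') → ∅
[9] deliver 2→1 → N1(foll b6 [q])
[10] deliver 1→2 → ∅
[11] deliver 0→1 → ∅
[12] deliver 0→1 → ∅
[13] deliver 3→0 → ∅
[14] deliver 3→0 → ∅
[15] deliver 0→2 → ∅
[16] deliver 3→2 → ∅
[17] crash(1) → N1(✗foll b6 [q])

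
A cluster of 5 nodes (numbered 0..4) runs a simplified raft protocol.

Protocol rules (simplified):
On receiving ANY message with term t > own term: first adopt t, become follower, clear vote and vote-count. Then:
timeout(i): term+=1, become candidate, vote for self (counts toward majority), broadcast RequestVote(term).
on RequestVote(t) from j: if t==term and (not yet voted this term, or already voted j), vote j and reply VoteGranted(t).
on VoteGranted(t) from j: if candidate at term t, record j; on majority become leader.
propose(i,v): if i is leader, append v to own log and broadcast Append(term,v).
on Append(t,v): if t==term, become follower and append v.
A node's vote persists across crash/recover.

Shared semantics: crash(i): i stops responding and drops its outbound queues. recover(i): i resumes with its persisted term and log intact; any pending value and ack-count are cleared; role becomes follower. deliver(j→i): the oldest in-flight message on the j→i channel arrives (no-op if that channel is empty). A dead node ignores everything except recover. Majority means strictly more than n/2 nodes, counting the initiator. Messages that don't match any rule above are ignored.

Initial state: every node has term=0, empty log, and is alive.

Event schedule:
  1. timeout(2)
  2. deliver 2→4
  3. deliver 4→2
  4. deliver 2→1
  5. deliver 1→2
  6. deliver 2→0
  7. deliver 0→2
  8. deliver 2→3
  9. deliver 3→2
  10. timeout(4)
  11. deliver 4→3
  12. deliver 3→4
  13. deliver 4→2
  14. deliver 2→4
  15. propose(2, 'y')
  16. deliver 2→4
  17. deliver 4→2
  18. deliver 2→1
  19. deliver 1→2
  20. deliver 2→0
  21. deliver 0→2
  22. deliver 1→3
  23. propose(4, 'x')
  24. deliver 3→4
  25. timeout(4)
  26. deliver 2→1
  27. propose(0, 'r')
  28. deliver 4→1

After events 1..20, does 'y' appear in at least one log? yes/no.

no

step 1 timeout(2): 2={cand,t=1,log=-}
step 2 deliver 2→4: 4={foll,t=1,log=-}
step 3 deliver 4→2: —
step 4 deliver 2→1: 1={foll,t=1,log=-}
step 5 deliver 1→2: 2={lead,t=1,log=-}
step 6 deliver 2→0: 0={foll,t=1,log=-}
step 7 deliver 0→2: —
step 8 deliver 2→3: 3={foll,t=1,log=-}
step 9 deliver 3→2: —
step 10 timeout(4): 4={cand,t=2,log=-}
step 11 deliver 4→3: 3={foll,t=2,log=-}
step 12 deliver 3→4: —
step 13 deliver 4→2: 2={foll,t=2,log=-}
step 14 deliver 2→4: 4={lead,t=2,log=-}
step 15 propose(2,'y'): —
step 16 deliver 2→4: —
step 17 deliver 4→2: —
step 18 deliver 2→1: —
step 19 deliver 1→2: —
step 20 deliver 2→0: —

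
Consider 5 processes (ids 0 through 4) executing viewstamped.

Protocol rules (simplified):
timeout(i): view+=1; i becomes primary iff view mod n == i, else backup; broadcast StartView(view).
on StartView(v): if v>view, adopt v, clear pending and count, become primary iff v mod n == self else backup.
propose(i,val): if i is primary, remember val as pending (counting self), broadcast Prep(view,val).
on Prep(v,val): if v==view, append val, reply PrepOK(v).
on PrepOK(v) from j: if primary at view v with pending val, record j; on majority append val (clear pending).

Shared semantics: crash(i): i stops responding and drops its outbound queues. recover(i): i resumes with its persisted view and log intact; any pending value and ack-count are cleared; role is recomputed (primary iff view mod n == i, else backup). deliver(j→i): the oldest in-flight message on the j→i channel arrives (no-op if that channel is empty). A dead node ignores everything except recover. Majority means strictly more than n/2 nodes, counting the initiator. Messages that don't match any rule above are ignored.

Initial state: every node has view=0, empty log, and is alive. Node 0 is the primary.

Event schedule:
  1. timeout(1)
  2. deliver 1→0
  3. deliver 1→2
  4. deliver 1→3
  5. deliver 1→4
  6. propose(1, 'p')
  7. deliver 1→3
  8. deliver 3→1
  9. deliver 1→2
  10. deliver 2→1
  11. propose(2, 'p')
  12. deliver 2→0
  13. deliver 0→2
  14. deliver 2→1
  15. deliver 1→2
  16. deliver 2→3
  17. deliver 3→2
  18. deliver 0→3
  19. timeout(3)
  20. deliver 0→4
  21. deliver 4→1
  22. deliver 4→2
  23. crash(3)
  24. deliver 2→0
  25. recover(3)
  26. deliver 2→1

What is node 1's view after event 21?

1

[1] timeout(1) → N1(prim v1 [-])
[2] deliver 1→0 → N0(back v1 [-])
[3] deliver 1→2 → N2(back v1 [-])
[4] deliver 1→3 → N3(back v1 [-])
[5] deliver 1→4 → N4(back v1 [-])
[6] propose(1,'p') → ∅
[7] deliver 1→3 → N3(back v1 [p])
[8] deliver 3→1 → ∅
[9] deliver 1→2 → N2(back v1 [p])
[10] deliver 2→1 → N1(prim v1 [p])
[11] propose(2,'p') → ∅
[12] deliver 2→0 → ∅
[13] deliver 0→2 → ∅
[14] deliver 2→1 → ∅
[15] deliver 1→2 → ∅
[16] deliver 2→3 → ∅
[17] deliver 3→2 → ∅
[18] deliver 0→3 → ∅
[19] timeout(3) → N3(back v2 [p])
[20] deliver 0→4 → ∅
[21] deliver 4→1 → ∅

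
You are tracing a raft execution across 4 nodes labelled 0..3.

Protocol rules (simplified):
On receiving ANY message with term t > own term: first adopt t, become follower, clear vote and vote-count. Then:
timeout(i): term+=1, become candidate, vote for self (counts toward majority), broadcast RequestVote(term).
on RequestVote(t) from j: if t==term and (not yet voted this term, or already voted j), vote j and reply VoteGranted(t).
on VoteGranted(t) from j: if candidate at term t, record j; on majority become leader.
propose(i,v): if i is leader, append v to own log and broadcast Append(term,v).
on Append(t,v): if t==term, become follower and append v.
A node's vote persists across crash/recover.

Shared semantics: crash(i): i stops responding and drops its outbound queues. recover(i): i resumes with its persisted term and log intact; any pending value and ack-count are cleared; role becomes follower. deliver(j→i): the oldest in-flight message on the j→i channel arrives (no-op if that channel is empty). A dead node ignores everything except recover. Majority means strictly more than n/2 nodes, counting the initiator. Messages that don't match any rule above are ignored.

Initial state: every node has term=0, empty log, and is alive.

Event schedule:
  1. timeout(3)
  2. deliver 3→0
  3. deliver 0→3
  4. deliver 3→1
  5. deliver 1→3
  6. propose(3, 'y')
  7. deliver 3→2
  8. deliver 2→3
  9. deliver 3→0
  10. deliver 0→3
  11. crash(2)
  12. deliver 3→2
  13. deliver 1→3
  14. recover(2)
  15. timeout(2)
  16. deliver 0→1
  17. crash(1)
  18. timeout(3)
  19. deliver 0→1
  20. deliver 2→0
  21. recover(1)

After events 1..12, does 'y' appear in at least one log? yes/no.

yes

step 1 timeout(3): 3={cand,t=1,log=-}
step 2 deliver 3→0: 0={foll,t=1,log=-}
step 3 deliver 0→3: —
step 4 deliver 3→1: 1={foll,t=1,log=-}
step 5 deliver 1→3: 3={lead,t=1,log=-}
step 6 propose(3,'y'): 3={lead,t=1,log=y}
step 7 deliver 3→2: 2={foll,t=1,log=-}
step 8 deliver 2→3: —
step 9 deliver 3→0: 0={foll,t=1,log=y}
step 10 deliver 0→3: —
step 11 crash(2): 2={✗foll,t=1,log=-}
step 12 deliver 3→2: —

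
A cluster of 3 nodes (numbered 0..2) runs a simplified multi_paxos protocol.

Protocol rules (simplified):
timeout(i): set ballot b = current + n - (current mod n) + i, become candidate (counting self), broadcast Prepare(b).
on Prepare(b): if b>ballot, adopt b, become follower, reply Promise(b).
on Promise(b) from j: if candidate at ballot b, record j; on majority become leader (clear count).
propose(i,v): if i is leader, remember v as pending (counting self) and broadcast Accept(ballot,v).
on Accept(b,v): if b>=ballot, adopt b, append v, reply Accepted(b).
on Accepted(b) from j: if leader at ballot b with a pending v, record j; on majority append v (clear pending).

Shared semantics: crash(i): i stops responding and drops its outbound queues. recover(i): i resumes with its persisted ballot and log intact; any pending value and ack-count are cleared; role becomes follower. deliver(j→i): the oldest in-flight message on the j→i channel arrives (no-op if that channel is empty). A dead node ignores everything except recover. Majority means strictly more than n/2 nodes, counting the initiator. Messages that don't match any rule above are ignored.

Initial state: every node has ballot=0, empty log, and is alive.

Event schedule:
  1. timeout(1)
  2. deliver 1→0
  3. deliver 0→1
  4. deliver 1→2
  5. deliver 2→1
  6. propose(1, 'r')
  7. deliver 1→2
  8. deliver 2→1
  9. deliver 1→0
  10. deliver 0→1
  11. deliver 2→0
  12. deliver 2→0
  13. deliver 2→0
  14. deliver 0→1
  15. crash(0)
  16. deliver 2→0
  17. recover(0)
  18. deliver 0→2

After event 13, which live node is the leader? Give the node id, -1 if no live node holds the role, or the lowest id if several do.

[1] timeout(1) → N1(cand b4 [-])
[2] deliver 1→0 → N0(foll b4 [-])
[3] deliver 0→1 → N1(lead b4 [-])
[4] deliver 1→2 → N2(foll b4 [-])
[5] deliver 2→1 → ∅
[6] propose(1,'r') → ∅
[7] deliver 1→2 → N2(foll b4 [r])
[8] deliver 2→1 → N1(lead b4 [r])
[9] deliver 1→0 → N0(foll b4 [r])
[10] deliver 0→1 → ∅
[11] deliver 2→0 → ∅
[12] deliver 2→0 → ∅
[13] deliver 2→0 → ∅

1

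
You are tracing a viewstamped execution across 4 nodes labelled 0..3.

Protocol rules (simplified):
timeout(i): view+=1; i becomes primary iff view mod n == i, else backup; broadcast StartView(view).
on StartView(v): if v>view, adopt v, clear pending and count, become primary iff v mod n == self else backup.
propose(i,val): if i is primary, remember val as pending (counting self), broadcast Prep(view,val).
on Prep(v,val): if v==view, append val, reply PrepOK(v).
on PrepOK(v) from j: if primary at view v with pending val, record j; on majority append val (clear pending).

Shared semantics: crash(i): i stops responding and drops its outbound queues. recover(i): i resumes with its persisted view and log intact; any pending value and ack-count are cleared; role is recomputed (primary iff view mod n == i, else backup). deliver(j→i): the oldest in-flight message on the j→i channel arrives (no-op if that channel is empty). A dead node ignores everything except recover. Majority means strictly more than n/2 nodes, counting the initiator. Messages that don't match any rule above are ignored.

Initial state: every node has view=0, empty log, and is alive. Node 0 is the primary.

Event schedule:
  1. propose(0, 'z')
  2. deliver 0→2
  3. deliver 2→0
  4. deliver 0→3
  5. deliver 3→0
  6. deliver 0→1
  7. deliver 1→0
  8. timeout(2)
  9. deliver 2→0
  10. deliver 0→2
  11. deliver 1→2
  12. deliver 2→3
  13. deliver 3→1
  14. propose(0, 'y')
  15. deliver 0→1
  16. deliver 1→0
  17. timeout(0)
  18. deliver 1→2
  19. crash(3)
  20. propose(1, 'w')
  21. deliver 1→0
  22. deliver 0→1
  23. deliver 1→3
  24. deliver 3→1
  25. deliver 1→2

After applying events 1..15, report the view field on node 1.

0

after 1 — propose(0,'z'): ·
after 2 — deliver 0→2: n2:back/v0/[z]
after 3 — deliver 2→0: ·
after 4 — deliver 0→3: n3:back/v0/[z]
after 5 — deliver 3→0: n0:prim/v0/[z]
after 6 — deliver 0→1: n1:back/v0/[z]
after 7 — deliver 1→0: ·
after 8 — timeout(2): n2:back/v1/[z]
after 9 — deliver 2→0: n0:back/v1/[z]
after 10 — deliver 0→2: ·
after 11 — deliver 1→2: ·
after 12 — deliver 2→3: n3:back/v1/[z]
after 13 — deliver 3→1: ·
after 14 — propose(0,'y'): ·
after 15 — deliver 0→1: ·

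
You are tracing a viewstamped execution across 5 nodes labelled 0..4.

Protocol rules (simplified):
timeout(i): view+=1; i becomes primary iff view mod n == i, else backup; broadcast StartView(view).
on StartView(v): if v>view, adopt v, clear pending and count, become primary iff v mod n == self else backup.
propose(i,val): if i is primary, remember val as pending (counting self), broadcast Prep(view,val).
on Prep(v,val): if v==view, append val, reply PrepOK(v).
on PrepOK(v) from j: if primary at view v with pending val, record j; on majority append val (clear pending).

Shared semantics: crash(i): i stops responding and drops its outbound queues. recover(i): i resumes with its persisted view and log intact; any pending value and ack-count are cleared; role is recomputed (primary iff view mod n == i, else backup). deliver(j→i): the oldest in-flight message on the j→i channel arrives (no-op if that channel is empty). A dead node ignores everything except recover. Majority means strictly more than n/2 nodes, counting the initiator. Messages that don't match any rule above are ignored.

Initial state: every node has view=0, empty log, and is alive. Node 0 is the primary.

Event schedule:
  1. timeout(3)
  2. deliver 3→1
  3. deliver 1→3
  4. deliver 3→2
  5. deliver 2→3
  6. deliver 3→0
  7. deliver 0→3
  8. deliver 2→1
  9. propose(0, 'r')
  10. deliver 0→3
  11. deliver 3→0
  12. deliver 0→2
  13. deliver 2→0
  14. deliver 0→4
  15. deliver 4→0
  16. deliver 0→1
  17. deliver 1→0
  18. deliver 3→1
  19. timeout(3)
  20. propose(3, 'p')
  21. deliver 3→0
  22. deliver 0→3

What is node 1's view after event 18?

1

after 1 — timeout(3): n3:back/v1/[-]
after 2 — deliver 3→1: n1:prim/v1/[-]
after 3 — deliver 1→3: ·
after 4 — deliver 3→2: n2:back/v1/[-]
after 5 — deliver 2→3: ·
after 6 — deliver 3→0: n0:back/v1/[-]
after 7 — deliver 0→3: ·
after 8 — deliver 2→1: ·
after 9 — propose(0,'r'): ·
after 10 — deliver 0→3: ·
after 11 — deliver 3→0: ·
after 12 — deliver 0→2: ·
after 13 — deliver 2→0: ·
after 14 — deliver 0→4: ·
after 15 — deliver 4→0: ·
after 16 — deliver 0→1: ·
after 17 — deliver 1→0: ·
after 18 — deliver 3→1: ·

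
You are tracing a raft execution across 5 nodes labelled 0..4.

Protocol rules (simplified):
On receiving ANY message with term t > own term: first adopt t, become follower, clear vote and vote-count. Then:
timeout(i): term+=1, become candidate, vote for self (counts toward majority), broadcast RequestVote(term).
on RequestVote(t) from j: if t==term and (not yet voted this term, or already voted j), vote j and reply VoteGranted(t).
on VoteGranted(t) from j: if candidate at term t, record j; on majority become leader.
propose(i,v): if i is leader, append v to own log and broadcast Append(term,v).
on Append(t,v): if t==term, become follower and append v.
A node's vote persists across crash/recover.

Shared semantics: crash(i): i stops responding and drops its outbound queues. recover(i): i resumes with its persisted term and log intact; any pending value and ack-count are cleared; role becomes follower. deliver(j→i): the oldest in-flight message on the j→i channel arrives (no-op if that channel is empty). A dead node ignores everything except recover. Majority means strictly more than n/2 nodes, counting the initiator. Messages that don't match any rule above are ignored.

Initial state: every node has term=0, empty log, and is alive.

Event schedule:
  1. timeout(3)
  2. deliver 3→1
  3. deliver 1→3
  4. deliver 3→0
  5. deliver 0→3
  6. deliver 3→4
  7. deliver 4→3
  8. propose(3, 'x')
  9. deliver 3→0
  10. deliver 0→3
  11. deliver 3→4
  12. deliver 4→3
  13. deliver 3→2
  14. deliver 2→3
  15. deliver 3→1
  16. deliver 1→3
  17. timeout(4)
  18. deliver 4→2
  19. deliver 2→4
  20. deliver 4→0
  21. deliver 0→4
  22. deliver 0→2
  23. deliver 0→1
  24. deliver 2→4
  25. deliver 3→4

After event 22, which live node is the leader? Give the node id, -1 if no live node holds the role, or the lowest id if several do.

e1 timeout(3): 3[cand,t=1,-]
e2 deliver 3→1: 1[foll,t=1,-]
e3 deliver 1→3: ·
e4 deliver 3→0: 0[foll,t=1,-]
e5 deliver 0→3: 3[lead,t=1,-]
e6 deliver 3→4: 4[foll,t=1,-]
e7 deliver 4→3: ·
e8 propose(3,'x'): 3[lead,t=1,x]
e9 deliver 3→0: 0[foll,t=1,x]
e10 deliver 0→3: ·
e11 deliver 3→4: 4[foll,t=1,x]
e12 deliver 4→3: ·
e13 deliver 3→2: 2[foll,t=1,-]
e14 deliver 2→3: ·
e15 deliver 3→1: 1[foll,t=1,x]
e16 deliver 1→3: ·
e17 timeout(4): 4[cand,t=2,x]
e18 deliver 4→2: 2[foll,t=2,-]
e19 deliver 2→4: ·
e20 deliver 4→0: 0[foll,t=2,x]
e21 deliver 0→4: 4[lead,t=2,x]
e22 deliver 0→2: ·

3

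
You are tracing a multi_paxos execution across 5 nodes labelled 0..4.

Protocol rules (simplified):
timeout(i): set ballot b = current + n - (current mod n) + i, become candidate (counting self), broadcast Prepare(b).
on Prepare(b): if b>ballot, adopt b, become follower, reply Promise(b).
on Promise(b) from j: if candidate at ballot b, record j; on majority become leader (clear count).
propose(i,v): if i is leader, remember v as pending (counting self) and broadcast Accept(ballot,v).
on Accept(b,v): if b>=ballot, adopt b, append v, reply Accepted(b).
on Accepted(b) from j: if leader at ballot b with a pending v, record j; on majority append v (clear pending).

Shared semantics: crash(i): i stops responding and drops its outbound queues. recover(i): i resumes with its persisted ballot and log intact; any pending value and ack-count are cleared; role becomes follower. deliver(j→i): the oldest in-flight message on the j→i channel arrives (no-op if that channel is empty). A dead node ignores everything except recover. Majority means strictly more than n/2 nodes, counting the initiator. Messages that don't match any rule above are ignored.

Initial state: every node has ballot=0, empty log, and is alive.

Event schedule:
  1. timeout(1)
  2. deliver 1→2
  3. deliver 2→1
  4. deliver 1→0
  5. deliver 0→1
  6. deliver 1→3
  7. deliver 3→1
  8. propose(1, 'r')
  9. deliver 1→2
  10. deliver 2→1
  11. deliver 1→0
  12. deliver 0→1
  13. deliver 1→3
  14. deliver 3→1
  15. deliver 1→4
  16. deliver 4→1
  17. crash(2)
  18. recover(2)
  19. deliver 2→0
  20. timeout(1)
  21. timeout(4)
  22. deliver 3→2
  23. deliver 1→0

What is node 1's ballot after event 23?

[1] timeout(1) → N1(cand b6 [-])
[2] deliver 1→2 → N2(foll b6 [-])
[3] deliver 2→1 → ∅
[4] deliver 1→0 → N0(foll b6 [-])
[5] deliver 0→1 → N1(lead b6 [-])
[6] deliver 1→3 → N3(foll b6 [-])
[7] deliver 3→1 → ∅
[8] propose(1,'r') → ∅
[9] deliver 1→2 → N2(foll b6 [r])
[10] deliver 2→1 → ∅
[11] deliver 1→0 → N0(foll b6 [r])
[12] deliver 0→1 → N1(lead b6 [r])
[13] deliver 1→3 → N3(foll b6 [r])
[14] deliver 3→1 → ∅
[15] deliver 1→4 → N4(foll b6 [-])
[16] deliver 4→1 → ∅
[17] crash(2) → N2(✗foll b6 [r])
[18] recover(2) → N2(foll b6 [r])
[19] deliver 2→0 → ∅
[20] timeout(1) → N1(cand b11 [r])
[21] timeout(4) → N4(cand b14 [-])
[22] deliver 3→2 → ∅
[23] deliver 1→0 → N0(foll b11 [r])

11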